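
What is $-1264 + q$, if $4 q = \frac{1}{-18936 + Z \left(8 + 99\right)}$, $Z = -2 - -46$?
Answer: $- \frac{71936769}{56912} \approx -1264.0$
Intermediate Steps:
$Z = 44$ ($Z = -2 + 46 = 44$)
$q = - \frac{1}{56912}$ ($q = \frac{1}{4 \left(-18936 + 44 \left(8 + 99\right)\right)} = \frac{1}{4 \left(-18936 + 44 \cdot 107\right)} = \frac{1}{4 \left(-18936 + 4708\right)} = \frac{1}{4 \left(-14228\right)} = \frac{1}{4} \left(- \frac{1}{14228}\right) = - \frac{1}{56912} \approx -1.7571 \cdot 10^{-5}$)
$-1264 + q = -1264 - \frac{1}{56912} = - \frac{71936769}{56912}$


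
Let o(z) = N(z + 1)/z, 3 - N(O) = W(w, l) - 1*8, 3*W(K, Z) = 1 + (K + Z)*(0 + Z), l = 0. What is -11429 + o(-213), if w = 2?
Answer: -7303163/639 ≈ -11429.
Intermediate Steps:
W(K, Z) = ⅓ + Z*(K + Z)/3 (W(K, Z) = (1 + (K + Z)*(0 + Z))/3 = (1 + (K + Z)*Z)/3 = (1 + Z*(K + Z))/3 = ⅓ + Z*(K + Z)/3)
N(O) = 32/3 (N(O) = 3 - ((⅓ + (⅓)*0² + (⅓)*2*0) - 1*8) = 3 - ((⅓ + (⅓)*0 + 0) - 8) = 3 - ((⅓ + 0 + 0) - 8) = 3 - (⅓ - 8) = 3 - 1*(-23/3) = 3 + 23/3 = 32/3)
o(z) = 32/(3*z)
-11429 + o(-213) = -11429 + (32/3)/(-213) = -11429 + (32/3)*(-1/213) = -11429 - 32/639 = -7303163/639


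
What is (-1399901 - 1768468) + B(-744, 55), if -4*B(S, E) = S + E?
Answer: -12672787/4 ≈ -3.1682e+6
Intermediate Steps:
B(S, E) = -E/4 - S/4 (B(S, E) = -(S + E)/4 = -(E + S)/4 = -E/4 - S/4)
(-1399901 - 1768468) + B(-744, 55) = (-1399901 - 1768468) + (-1/4*55 - 1/4*(-744)) = -3168369 + (-55/4 + 186) = -3168369 + 689/4 = -12672787/4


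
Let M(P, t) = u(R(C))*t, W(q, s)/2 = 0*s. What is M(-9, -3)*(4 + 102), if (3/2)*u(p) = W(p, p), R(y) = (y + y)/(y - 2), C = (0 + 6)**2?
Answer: 0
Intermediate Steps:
W(q, s) = 0 (W(q, s) = 2*(0*s) = 2*0 = 0)
C = 36 (C = 6**2 = 36)
R(y) = 2*y/(-2 + y) (R(y) = (2*y)/(-2 + y) = 2*y/(-2 + y))
u(p) = 0 (u(p) = (2/3)*0 = 0)
M(P, t) = 0 (M(P, t) = 0*t = 0)
M(-9, -3)*(4 + 102) = 0*(4 + 102) = 0*106 = 0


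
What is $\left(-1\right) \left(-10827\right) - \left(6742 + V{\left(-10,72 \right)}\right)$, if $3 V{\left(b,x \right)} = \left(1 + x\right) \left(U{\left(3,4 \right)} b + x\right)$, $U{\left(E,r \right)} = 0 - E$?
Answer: $1603$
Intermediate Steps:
$U{\left(E,r \right)} = - E$
$V{\left(b,x \right)} = \frac{\left(1 + x\right) \left(x - 3 b\right)}{3}$ ($V{\left(b,x \right)} = \frac{\left(1 + x\right) \left(\left(-1\right) 3 b + x\right)}{3} = \frac{\left(1 + x\right) \left(- 3 b + x\right)}{3} = \frac{\left(1 + x\right) \left(x - 3 b\right)}{3}$)
$\left(-1\right) \left(-10827\right) - \left(6742 + V{\left(-10,72 \right)}\right) = \left(-1\right) \left(-10827\right) - \left(6742 + \left(\left(-1\right) \left(-10\right) + \frac{1}{3} \cdot 72 + \frac{72^{2}}{3} - \left(-10\right) 72\right)\right) = 10827 - \left(6742 + \left(10 + 24 + \frac{1}{3} \cdot 5184 + 720\right)\right) = 10827 - \left(6742 + \left(10 + 24 + 1728 + 720\right)\right) = 10827 - \left(6742 + 2482\right) = 10827 - 9224 = 1603$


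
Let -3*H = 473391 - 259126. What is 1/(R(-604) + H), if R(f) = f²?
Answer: 3/880183 ≈ 3.4084e-6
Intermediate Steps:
H = -214265/3 (H = -(473391 - 259126)/3 = -⅓*214265 = -214265/3 ≈ -71422.)
1/(R(-604) + H) = 1/((-604)² - 214265/3) = 1/(364816 - 214265/3) = 1/(880183/3) = 3/880183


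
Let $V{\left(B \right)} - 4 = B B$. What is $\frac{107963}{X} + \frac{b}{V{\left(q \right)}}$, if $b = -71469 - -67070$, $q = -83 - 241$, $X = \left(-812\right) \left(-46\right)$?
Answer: $\frac{96290037}{33803560} \approx 2.8485$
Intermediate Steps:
$X = 37352$
$q = -324$ ($q = -83 - 241 = -324$)
$V{\left(B \right)} = 4 + B^{2}$ ($V{\left(B \right)} = 4 + B B = 4 + B^{2}$)
$b = -4399$ ($b = -71469 + 67070 = -4399$)
$\frac{107963}{X} + \frac{b}{V{\left(q \right)}} = \frac{107963}{37352} - \frac{4399}{4 + \left(-324\right)^{2}} = 107963 \cdot \frac{1}{37352} - \frac{4399}{4 + 104976} = \frac{107963}{37352} - \frac{4399}{104980} = \frac{96290037}{33803560}$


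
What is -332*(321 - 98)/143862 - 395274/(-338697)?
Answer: 588687724/902326441 ≈ 0.65241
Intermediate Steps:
-332*(321 - 98)/143862 - 395274/(-338697) = -332*223*(1/143862) - 395274*(-1/338697) = -74036*1/143862 + 131758/112899 = -37018/71931 + 131758/112899 = 588687724/902326441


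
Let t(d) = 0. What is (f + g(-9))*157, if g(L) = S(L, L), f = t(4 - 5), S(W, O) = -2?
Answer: -314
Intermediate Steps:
f = 0
g(L) = -2
(f + g(-9))*157 = (0 - 2)*157 = -2*157 = -314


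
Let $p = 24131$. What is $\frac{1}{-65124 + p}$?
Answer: $- \frac{1}{40993} \approx -2.4394 \cdot 10^{-5}$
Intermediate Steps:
$\frac{1}{-65124 + p} = \frac{1}{-65124 + 24131} = \frac{1}{-40993} = - \frac{1}{40993}$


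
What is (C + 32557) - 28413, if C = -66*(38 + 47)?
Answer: -1466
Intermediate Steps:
C = -5610 (C = -66*85 = -5610)
(C + 32557) - 28413 = (-5610 + 32557) - 28413 = 26947 - 28413 = -1466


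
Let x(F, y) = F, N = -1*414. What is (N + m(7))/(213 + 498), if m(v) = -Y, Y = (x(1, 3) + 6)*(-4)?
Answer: -386/711 ≈ -0.54290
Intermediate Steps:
N = -414
Y = -28 (Y = (1 + 6)*(-4) = 7*(-4) = -28)
m(v) = 28 (m(v) = -1*(-28) = 28)
(N + m(7))/(213 + 498) = (-414 + 28)/(213 + 498) = -386/711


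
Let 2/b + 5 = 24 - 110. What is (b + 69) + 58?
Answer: 11555/91 ≈ 126.98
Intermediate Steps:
b = -2/91 (b = 2/(-5 + (24 - 110)) = 2/(-5 - 86) = 2/(-91) = 2*(-1/91) = -2/91 ≈ -0.021978)
(b + 69) + 58 = (-2/91 + 69) + 58 = 6277/91 + 58 = 11555/91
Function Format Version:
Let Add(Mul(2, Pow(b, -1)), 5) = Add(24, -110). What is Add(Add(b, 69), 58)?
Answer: Rational(11555, 91) ≈ 126.98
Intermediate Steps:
b = Rational(-2, 91) (b = Mul(2, Pow(Add(-5, Add(24, -110)), -1)) = Mul(2, Pow(Add(-5, -86), -1)) = Mul(2, Pow(-91, -1)) = Mul(2, Rational(-1, 91)) = Rational(-2, 91) ≈ -0.021978)
Add(Add(b, 69), 58) = Add(Add(Rational(-2, 91), 69), 58) = Add(Rational(6277, 91), 58) = Rational(11555, 91)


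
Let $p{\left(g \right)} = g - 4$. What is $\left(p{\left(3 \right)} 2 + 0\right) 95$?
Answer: $-190$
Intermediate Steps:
$p{\left(g \right)} = -4 + g$
$\left(p{\left(3 \right)} 2 + 0\right) 95 = \left(\left(-4 + 3\right) 2 + 0\right) 95 = \left(\left(-1\right) 2 + 0\right) 95 = \left(-2 + 0\right) 95 = \left(-2\right) 95 = -190$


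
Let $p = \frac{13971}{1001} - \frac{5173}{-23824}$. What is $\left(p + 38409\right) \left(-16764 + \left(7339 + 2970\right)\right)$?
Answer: $- \frac{5914775210116315}{23847824} \approx -2.4802 \cdot 10^{8}$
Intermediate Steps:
$p = \frac{338023277}{23847824}$ ($p = 13971 \cdot \frac{1}{1001} - - \frac{5173}{23824} = \frac{13971}{1001} + \frac{5173}{23824} = \frac{338023277}{23847824} \approx 14.174$)
$\left(p + 38409\right) \left(-16764 + \left(7339 + 2970\right)\right) = \left(\frac{338023277}{23847824} + 38409\right) \left(-16764 + \left(7339 + 2970\right)\right) = \frac{916309095293 \left(-16764 + 10309\right)}{23847824} = \frac{916309095293}{23847824} \left(-6455\right) = - \frac{5914775210116315}{23847824}$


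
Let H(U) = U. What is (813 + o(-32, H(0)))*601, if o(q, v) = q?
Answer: 469381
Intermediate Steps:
(813 + o(-32, H(0)))*601 = (813 - 32)*601 = 781*601 = 469381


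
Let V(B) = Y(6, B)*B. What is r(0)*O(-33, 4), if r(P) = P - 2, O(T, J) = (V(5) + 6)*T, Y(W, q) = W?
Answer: 2376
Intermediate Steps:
V(B) = 6*B
O(T, J) = 36*T (O(T, J) = (6*5 + 6)*T = (30 + 6)*T = 36*T)
r(P) = -2 + P
r(0)*O(-33, 4) = (-2 + 0)*(36*(-33)) = -2*(-1188) = 2376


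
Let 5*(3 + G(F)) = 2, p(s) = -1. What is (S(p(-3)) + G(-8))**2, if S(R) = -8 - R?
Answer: 2304/25 ≈ 92.160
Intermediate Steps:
G(F) = -13/5 (G(F) = -3 + (1/5)*2 = -3 + 2/5 = -13/5)
(S(p(-3)) + G(-8))**2 = ((-8 - 1*(-1)) - 13/5)**2 = ((-8 + 1) - 13/5)**2 = (-7 - 13/5)**2 = (-48/5)**2 = 2304/25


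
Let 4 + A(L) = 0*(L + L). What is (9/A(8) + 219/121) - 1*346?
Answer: -167677/484 ≈ -346.44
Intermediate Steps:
A(L) = -4 (A(L) = -4 + 0*(L + L) = -4 + 0*(2*L) = -4 + 0 = -4)
(9/A(8) + 219/121) - 1*346 = (9/(-4) + 219/121) - 1*346 = (9*(-¼) + 219*(1/121)) - 346 = (-9/4 + 219/121) - 346 = -213/484 - 346 = -167677/484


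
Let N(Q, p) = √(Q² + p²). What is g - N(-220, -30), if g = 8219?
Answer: 8219 - 10*√493 ≈ 7997.0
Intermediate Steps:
g - N(-220, -30) = 8219 - √((-220)² + (-30)²) = 8219 - √(48400 + 900) = 8219 - √49300 = 8219 - 10*√493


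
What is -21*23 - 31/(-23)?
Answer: -11078/23 ≈ -481.65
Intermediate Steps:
-21*23 - 31/(-23) = -483 - 31*(-1/23) = -483 + 31/23 = -11078/23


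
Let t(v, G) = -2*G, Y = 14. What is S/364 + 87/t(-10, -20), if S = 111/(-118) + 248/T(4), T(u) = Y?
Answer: 834749/375830 ≈ 2.2211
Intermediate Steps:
T(u) = 14
S = 13855/826 (S = 111/(-118) + 248/14 = 111*(-1/118) + 248*(1/14) = -111/118 + 124/7 = 13855/826 ≈ 16.774)
S/364 + 87/t(-10, -20) = (13855/826)/364 + 87/((-2*(-20))) = (13855/826)*(1/364) + 87/40 = 13855/300664 + 87*(1/40) = 13855/300664 + 87/40 = 834749/375830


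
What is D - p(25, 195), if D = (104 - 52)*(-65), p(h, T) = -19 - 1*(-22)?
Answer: -3383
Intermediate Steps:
p(h, T) = 3 (p(h, T) = -19 + 22 = 3)
D = -3380 (D = 52*(-65) = -3380)
D - p(25, 195) = -3380 - 1*3 = -3380 - 3 = -3383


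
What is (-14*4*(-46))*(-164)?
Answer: -422464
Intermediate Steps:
(-14*4*(-46))*(-164) = -56*(-46)*(-164) = 2576*(-164) = -422464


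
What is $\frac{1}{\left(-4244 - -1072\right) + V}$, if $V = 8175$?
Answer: $\frac{1}{5003} \approx 0.00019988$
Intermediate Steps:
$\frac{1}{\left(-4244 - -1072\right) + V} = \frac{1}{\left(-4244 - -1072\right) + 8175} = \frac{1}{\left(-4244 + 1072\right) + 8175} = \frac{1}{-3172 + 8175} = \frac{1}{5003}$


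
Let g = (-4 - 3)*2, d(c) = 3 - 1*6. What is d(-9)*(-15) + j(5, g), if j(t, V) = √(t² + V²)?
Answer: 45 + √221 ≈ 59.866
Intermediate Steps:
d(c) = -3 (d(c) = 3 - 6 = -3)
g = -14 (g = -7*2 = -14)
j(t, V) = √(V² + t²)
d(-9)*(-15) + j(5, g) = -3*(-15) + √((-14)² + 5²) = 45 + √(196 + 25) = 45 + √221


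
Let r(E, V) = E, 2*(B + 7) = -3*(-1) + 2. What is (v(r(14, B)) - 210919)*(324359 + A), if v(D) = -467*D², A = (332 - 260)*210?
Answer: -102675763029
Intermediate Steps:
B = -9/2 (B = -7 + (-3*(-1) + 2)/2 = -7 + (3 + 2)/2 = -7 + (½)*5 = -7 + 5/2 = -9/2 ≈ -4.5000)
A = 15120 (A = 72*210 = 15120)
(v(r(14, B)) - 210919)*(324359 + A) = (-467*14² - 210919)*(324359 + 15120) = (-467*196 - 210919)*339479 = (-91532 - 210919)*339479 = -302451*339479 = -102675763029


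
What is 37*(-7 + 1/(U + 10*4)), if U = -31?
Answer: -2294/9 ≈ -254.89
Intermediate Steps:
37*(-7 + 1/(U + 10*4)) = 37*(-7 + 1/(-31 + 10*4)) = 37*(-7 + 1/(-31 + 40)) = 37*(-7 + 1/9) = 37*(-7 + ⅑) = 37*(-62/9) = -2294/9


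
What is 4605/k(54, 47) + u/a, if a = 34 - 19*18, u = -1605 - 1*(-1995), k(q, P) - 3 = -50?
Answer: -718335/7238 ≈ -99.245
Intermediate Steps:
k(q, P) = -47 (k(q, P) = 3 - 50 = -47)
u = 390 (u = -1605 + 1995 = 390)
a = -308 (a = 34 - 342 = -308)
4605/k(54, 47) + u/a = 4605/(-47) + 390/(-308) = 4605*(-1/47) + 390*(-1/308) = -4605/47 - 195/154 = -718335/7238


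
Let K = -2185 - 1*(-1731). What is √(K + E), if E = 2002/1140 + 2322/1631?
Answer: I*√389637720747030/929670 ≈ 21.233*I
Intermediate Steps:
K = -454 (K = -2185 + 1731 = -454)
E = 2956171/929670 (E = 2002*(1/1140) + 2322*(1/1631) = 1001/570 + 2322/1631 = 2956171/929670 ≈ 3.1798)
√(K + E) = √(-454 + 2956171/929670) = √(-419114009/929670) = I*√389637720747030/929670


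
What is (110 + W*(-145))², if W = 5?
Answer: 378225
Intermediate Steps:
(110 + W*(-145))² = (110 + 5*(-145))² = (110 - 725)² = (-615)² = 378225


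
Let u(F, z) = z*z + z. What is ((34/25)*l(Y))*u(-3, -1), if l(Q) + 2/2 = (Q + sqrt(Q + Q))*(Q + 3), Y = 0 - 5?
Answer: 0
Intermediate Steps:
u(F, z) = z + z**2 (u(F, z) = z**2 + z = z + z**2)
Y = -5
l(Q) = -1 + (3 + Q)*(Q + sqrt(2)*sqrt(Q)) (l(Q) = -1 + (Q + sqrt(Q + Q))*(Q + 3) = -1 + (Q + sqrt(2*Q))*(3 + Q) = -1 + (Q + sqrt(2)*sqrt(Q))*(3 + Q) = -1 + (3 + Q)*(Q + sqrt(2)*sqrt(Q)))
((34/25)*l(Y))*u(-3, -1) = ((34/25)*(-1 + (-5)**2 + 3*(-5) + sqrt(2)*(-5)**(3/2) + 3*sqrt(2)*sqrt(-5)))*(-(1 - 1)) = ((34*(1/25))*(-1 + 25 - 15 + sqrt(2)*(-5*I*sqrt(5)) + 3*sqrt(2)*(I*sqrt(5))))*(-1*0) = (34*(-1 + 25 - 15 - 5*I*sqrt(10) + 3*I*sqrt(10))/25)*0 = (34*(9 - 2*I*sqrt(10))/25)*0 = (306/25 - 68*I*sqrt(10)/25)*0 = 0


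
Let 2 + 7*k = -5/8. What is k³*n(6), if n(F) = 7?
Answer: -189/512 ≈ -0.36914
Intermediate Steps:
k = -3/8 (k = -2/7 + (-5/8)/7 = -2/7 + (-5*⅛)/7 = -2/7 + (⅐)*(-5/8) = -2/7 - 5/56 = -3/8 ≈ -0.37500)
k³*n(6) = (-3/8)³*7 = -27/512*7 = -189/512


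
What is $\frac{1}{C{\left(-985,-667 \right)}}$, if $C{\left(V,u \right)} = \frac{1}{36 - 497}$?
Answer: $-461$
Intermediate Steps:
$C{\left(V,u \right)} = - \frac{1}{461}$ ($C{\left(V,u \right)} = \frac{1}{-461} = - \frac{1}{461}$)
$\frac{1}{C{\left(-985,-667 \right)}} = \frac{1}{- \frac{1}{461}} = -461$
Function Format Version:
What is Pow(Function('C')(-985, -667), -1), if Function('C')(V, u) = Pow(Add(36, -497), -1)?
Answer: -461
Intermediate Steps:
Function('C')(V, u) = Rational(-1, 461) (Function('C')(V, u) = Pow(-461, -1) = Rational(-1, 461))
Pow(Function('C')(-985, -667), -1) = Pow(Rational(-1, 461), -1) = -461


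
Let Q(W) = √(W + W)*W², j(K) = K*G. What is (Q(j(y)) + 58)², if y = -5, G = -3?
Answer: 1522114 + 26100*√30 ≈ 1.6651e+6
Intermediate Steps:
j(K) = -3*K (j(K) = K*(-3) = -3*K)
Q(W) = √2*W^(5/2) (Q(W) = √(2*W)*W² = (√2*√W)*W² = √2*W^(5/2))
(Q(j(y)) + 58)² = (√2*(-3*(-5))^(5/2) + 58)² = (√2*15^(5/2) + 58)² = (√2*(225*√15) + 58)² = (225*√30 + 58)² = (58 + 225*√30)²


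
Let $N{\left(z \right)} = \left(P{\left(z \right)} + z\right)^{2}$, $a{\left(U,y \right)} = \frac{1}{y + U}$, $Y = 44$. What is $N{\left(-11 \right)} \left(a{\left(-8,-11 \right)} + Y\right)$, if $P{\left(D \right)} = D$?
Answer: $\frac{404140}{19} \approx 21271.0$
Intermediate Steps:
$a{\left(U,y \right)} = \frac{1}{U + y}$
$N{\left(z \right)} = 4 z^{2}$ ($N{\left(z \right)} = \left(z + z\right)^{2} = \left(2 z\right)^{2} = 4 z^{2}$)
$N{\left(-11 \right)} \left(a{\left(-8,-11 \right)} + Y\right) = 4 \left(-11\right)^{2} \left(\frac{1}{-8 - 11} + 44\right) = 4 \cdot 121 \left(\frac{1}{-19} + 44\right) = 484 \left(- \frac{1}{19} + 44\right) = 484 \cdot \frac{835}{19} = \frac{404140}{19}$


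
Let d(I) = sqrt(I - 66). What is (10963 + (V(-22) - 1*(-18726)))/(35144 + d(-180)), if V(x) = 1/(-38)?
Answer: 9912198266/11733459329 - 1128181*I*sqrt(246)/46933837316 ≈ 0.84478 - 0.00037702*I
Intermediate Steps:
V(x) = -1/38
d(I) = sqrt(-66 + I)
(10963 + (V(-22) - 1*(-18726)))/(35144 + d(-180)) = (10963 + (-1/38 - 1*(-18726)))/(35144 + sqrt(-66 - 180)) = (10963 + (-1/38 + 18726))/(35144 + sqrt(-246)) = (10963 + 711587/38)/(35144 + I*sqrt(246)) = 1128181/(38*(35144 + I*sqrt(246)))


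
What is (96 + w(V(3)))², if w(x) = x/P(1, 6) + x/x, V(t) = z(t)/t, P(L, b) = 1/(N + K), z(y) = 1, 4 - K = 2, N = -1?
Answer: 85264/9 ≈ 9473.8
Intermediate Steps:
K = 2 (K = 4 - 1*2 = 4 - 2 = 2)
P(L, b) = 1 (P(L, b) = 1/(-1 + 2) = 1/1 = 1)
V(t) = 1/t
w(x) = 1 + x (w(x) = x/1 + x/x = x*1 + 1 = x + 1 = 1 + x)
(96 + w(V(3)))² = (96 + (1 + 1/3))² = (96 + (1 + ⅓))² = (96 + 4/3)² = (292/3)² = 85264/9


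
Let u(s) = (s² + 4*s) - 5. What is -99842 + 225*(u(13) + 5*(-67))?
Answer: -126617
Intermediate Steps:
u(s) = -5 + s² + 4*s
-99842 + 225*(u(13) + 5*(-67)) = -99842 + 225*((-5 + 13² + 4*13) + 5*(-67)) = -99842 + 225*((-5 + 169 + 52) - 335) = -99842 + 225*(216 - 335) = -99842 + 225*(-119) = -99842 - 26775 = -126617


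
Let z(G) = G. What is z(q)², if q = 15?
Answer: 225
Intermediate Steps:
z(q)² = 15² = 225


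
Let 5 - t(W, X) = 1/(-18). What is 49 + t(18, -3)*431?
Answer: 40103/18 ≈ 2227.9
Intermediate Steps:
t(W, X) = 91/18 (t(W, X) = 5 - 1/(-18) = 5 - 1*(-1/18) = 5 + 1/18 = 91/18)
49 + t(18, -3)*431 = 49 + (91/18)*431 = 49 + 39221/18 = 40103/18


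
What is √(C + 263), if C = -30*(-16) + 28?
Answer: √771 ≈ 27.767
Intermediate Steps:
C = 508 (C = 480 + 28 = 508)
√(C + 263) = √(508 + 263) = √771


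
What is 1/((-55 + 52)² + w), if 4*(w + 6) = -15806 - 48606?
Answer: -1/16100 ≈ -6.2112e-5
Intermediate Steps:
w = -16109 (w = -6 + (-15806 - 48606)/4 = -6 + (¼)*(-64412) = -6 - 16103 = -16109)
1/((-55 + 52)² + w) = 1/((-55 + 52)² - 16109) = 1/((-3)² - 16109) = 1/(9 - 16109) = 1/(-16100) = -1/16100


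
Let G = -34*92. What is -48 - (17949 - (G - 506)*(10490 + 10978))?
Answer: -78032709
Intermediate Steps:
G = -3128
-48 - (17949 - (G - 506)*(10490 + 10978)) = -48 - (17949 - (-3128 - 506)*(10490 + 10978)) = -48 - (17949 - (-3634)*21468) = -48 - (17949 - 1*(-78014712)) = -48 - (17949 + 78014712) = -48 - 1*78032661 = -48 - 78032661 = -78032709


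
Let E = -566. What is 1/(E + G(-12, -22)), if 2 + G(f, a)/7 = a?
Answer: -1/734 ≈ -0.0013624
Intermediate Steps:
G(f, a) = -14 + 7*a
1/(E + G(-12, -22)) = 1/(-566 + (-14 + 7*(-22))) = 1/(-566 + (-14 - 154)) = 1/(-566 - 168) = 1/(-734) = -1/734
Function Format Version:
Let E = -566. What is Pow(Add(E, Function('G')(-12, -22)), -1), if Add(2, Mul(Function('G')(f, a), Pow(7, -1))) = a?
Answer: Rational(-1, 734) ≈ -0.0013624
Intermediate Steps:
Function('G')(f, a) = Add(-14, Mul(7, a))
Pow(Add(E, Function('G')(-12, -22)), -1) = Pow(Add(-566, Add(-14, Mul(7, -22))), -1) = Pow(Add(-566, Add(-14, -154)), -1) = Pow(Add(-566, -168), -1) = Pow(-734, -1) = Rational(-1, 734)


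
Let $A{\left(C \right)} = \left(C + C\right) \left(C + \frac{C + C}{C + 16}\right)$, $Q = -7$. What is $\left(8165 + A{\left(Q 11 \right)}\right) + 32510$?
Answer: $\frac{3180797}{61} \approx 52144.0$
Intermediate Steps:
$A{\left(C \right)} = 2 C \left(C + \frac{2 C}{16 + C}\right)$
$\left(8165 + A{\left(Q 11 \right)}\right) + 32510 = \left(8165 + \frac{2 \left(\left(-7\right) 11\right)^{2} \left(18 - 77\right)}{16 - 77}\right) + 32510 = \left(8165 + \frac{2 \left(-77\right)^{2} \left(18 - 77\right)}{16 - 77}\right) + 32510 = \left(8165 + 2 \cdot 5929 \frac{1}{-61} \left(-59\right)\right) + 32510 = \left(8165 + 2 \cdot 5929 \left(- \frac{1}{61}\right) \left(-59\right)\right) + 32510 = \left(8165 + \frac{699622}{61}\right) + 32510 = \frac{1197687}{61} + 32510 = \frac{3180797}{61}$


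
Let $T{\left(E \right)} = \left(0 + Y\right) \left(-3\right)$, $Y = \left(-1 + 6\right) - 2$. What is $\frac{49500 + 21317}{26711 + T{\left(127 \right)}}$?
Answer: $\frac{70817}{26702} \approx 2.6521$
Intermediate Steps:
$Y = 3$ ($Y = 5 - 2 = 3$)
$T{\left(E \right)} = -9$ ($T{\left(E \right)} = \left(0 + 3\right) \left(-3\right) = 3 \left(-3\right) = -9$)
$\frac{49500 + 21317}{26711 + T{\left(127 \right)}} = \frac{49500 + 21317}{26711 - 9} = \frac{70817}{26702}$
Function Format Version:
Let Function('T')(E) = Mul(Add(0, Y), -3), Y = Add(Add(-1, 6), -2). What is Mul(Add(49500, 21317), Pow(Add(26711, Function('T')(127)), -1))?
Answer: Rational(70817, 26702) ≈ 2.6521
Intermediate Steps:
Y = 3 (Y = Add(5, -2) = 3)
Function('T')(E) = -9 (Function('T')(E) = Mul(Add(0, 3), -3) = Mul(3, -3) = -9)
Mul(Add(49500, 21317), Pow(Add(26711, Function('T')(127)), -1)) = Mul(Add(49500, 21317), Pow(Add(26711, -9), -1)) = Mul(70817, Pow(26702, -1)) = Mul(70817, Rational(1, 26702)) = Rational(70817, 26702)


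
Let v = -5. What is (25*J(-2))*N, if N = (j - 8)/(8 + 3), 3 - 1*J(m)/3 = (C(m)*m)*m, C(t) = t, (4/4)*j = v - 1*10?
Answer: -1725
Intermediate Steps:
j = -15 (j = -5 - 1*10 = -5 - 10 = -15)
J(m) = 9 - 3*m³ (J(m) = 9 - 3*m*m*m = 9 - 3*m²*m = 9 - 3*m³)
N = -23/11 (N = (-15 - 8)/(8 + 3) = -23/11 ≈ -2.0909)
(25*J(-2))*N = (25*(9 - 3*(-2)³))*(-23/11) = (25*(9 - 3*(-8)))*(-23/11) = (25*(9 + 24))*(-23/11) = (25*33)*(-23/11) = 825*(-23/11) = -1725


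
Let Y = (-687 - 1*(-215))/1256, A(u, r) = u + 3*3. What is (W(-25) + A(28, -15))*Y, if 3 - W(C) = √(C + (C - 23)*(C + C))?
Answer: -2360/157 + 295*√95/157 ≈ 3.2822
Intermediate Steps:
A(u, r) = 9 + u (A(u, r) = u + 9 = 9 + u)
W(C) = 3 - √(C + 2*C*(-23 + C)) (W(C) = 3 - √(C + (C - 23)*(C + C)) = 3 - √(C + (-23 + C)*(2*C)) = 3 - √(C + 2*C*(-23 + C)))
Y = -59/157 (Y = (-687 + 215)*(1/1256) = -472*1/1256 = -59/157 ≈ -0.37580)
(W(-25) + A(28, -15))*Y = ((3 - √(-25*(-45 + 2*(-25)))) + (9 + 28))*(-59/157) = ((3 - √(-25*(-45 - 50))) + 37)*(-59/157) = ((3 - √(-25*(-95))) + 37)*(-59/157) = ((3 - √2375) + 37)*(-59/157) = ((3 - 5*√95) + 37)*(-59/157) = (40 - 5*√95)*(-59/157) = -2360/157 + 295*√95/157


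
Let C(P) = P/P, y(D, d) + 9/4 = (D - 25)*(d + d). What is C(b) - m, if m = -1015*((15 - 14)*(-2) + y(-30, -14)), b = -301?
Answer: 6235149/4 ≈ 1.5588e+6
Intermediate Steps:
y(D, d) = -9/4 + 2*d*(-25 + D) (y(D, d) = -9/4 + (D - 25)*(d + d) = -9/4 + (-25 + D)*(2*d) = -9/4 + 2*d*(-25 + D))
C(P) = 1
m = -6235145/4 (m = -1015*((15 - 14)*(-2) + (-9/4 - 50*(-14) + 2*(-30)*(-14))) = -1015*(1*(-2) + (-9/4 + 700 + 840)) = -1015*(-2 + 6151/4) = -1015*6143/4 = -6235145/4 ≈ -1.5588e+6)
C(b) - m = 1 - 1*(-6235145/4) = 1 + 6235145/4 = 6235149/4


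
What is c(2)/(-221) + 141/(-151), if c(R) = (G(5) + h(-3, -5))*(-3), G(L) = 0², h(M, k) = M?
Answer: -32520/33371 ≈ -0.97450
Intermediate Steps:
G(L) = 0
c(R) = 9 (c(R) = (0 - 3)*(-3) = -3*(-3) = 9)
c(2)/(-221) + 141/(-151) = 9/(-221) + 141/(-151) = 9*(-1/221) + 141*(-1/151) = -9/221 - 141/151 = -32520/33371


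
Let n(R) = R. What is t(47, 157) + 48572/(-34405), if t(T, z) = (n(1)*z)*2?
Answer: 10754598/34405 ≈ 312.59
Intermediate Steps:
t(T, z) = 2*z (t(T, z) = (1*z)*2 = z*2 = 2*z)
t(47, 157) + 48572/(-34405) = 2*157 + 48572/(-34405) = 314 + 48572*(-1/34405) = 314 - 48572/34405 = 10754598/34405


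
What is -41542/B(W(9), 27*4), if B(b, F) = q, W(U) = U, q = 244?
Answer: -20771/122 ≈ -170.25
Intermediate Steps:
B(b, F) = 244
-41542/B(W(9), 27*4) = -41542/244 = -41542*1/244 = -20771/122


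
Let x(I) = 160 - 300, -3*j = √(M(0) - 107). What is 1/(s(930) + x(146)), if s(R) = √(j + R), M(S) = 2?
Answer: 3/(-420 + √3*√(2790 - I*√105)) ≈ -0.0091321 + 4.6703e-6*I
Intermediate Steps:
j = -I*√105/3 (j = -√(2 - 107)/3 = -I*√105/3 ≈ -3.4156*I)
s(R) = √(R - I*√105/3) (s(R) = √(-I*√105/3 + R) = √(R - I*√105/3))
x(I) = -140
1/(s(930) + x(146)) = 1/(√(9*930 - 3*I*√105)/3 - 140) = 1/(√(8370 - 3*I*√105)/3 - 140) = 1/(-140 + √(8370 - 3*I*√105)/3)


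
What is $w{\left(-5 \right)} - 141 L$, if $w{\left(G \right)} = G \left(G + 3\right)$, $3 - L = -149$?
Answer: $-21422$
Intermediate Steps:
$L = 152$ ($L = 3 - -149 = 3 + 149 = 152$)
$w{\left(G \right)} = G \left(3 + G\right)$
$w{\left(-5 \right)} - 141 L = - 5 \left(3 - 5\right) - 21432 = \left(-5\right) \left(-2\right) - 21432 = 10 - 21432 = -21422$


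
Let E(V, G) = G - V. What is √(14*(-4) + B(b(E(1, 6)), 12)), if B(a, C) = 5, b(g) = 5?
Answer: I*√51 ≈ 7.1414*I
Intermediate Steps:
√(14*(-4) + B(b(E(1, 6)), 12)) = √(14*(-4) + 5) = √(-56 + 5) = √(-51) = I*√51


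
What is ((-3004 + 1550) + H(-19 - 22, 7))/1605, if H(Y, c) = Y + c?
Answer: -496/535 ≈ -0.92710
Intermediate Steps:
((-3004 + 1550) + H(-19 - 22, 7))/1605 = ((-3004 + 1550) + ((-19 - 22) + 7))/1605 = (-1454 + (-41 + 7))*(1/1605) = (-1454 - 34)*(1/1605) = -1488*1/1605 = -496/535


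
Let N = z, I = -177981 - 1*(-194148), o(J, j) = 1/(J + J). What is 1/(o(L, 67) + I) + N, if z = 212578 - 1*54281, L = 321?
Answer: 1642998597497/10379215 ≈ 1.5830e+5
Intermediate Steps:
o(J, j) = 1/(2*J)
I = 16167 (I = -177981 + 194148 = 16167)
z = 158297 (z = 212578 - 54281 = 158297)
N = 158297
1/(o(L, 67) + I) + N = 1/((½)/321 + 16167) + 158297 = 1/((½)*(1/321) + 16167) + 158297 = 1/(1/642 + 16167) + 158297 = 1/(10379215/642) + 158297 = 642/10379215 + 158297 = 1642998597497/10379215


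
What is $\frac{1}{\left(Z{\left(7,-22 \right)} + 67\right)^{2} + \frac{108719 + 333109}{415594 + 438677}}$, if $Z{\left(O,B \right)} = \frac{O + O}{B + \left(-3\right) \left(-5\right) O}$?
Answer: $\frac{653896991}{2950480039163} \approx 0.00022162$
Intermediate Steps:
$Z{\left(O,B \right)} = \frac{2 O}{B + 15 O}$
$\frac{1}{\left(Z{\left(7,-22 \right)} + 67\right)^{2} + \frac{108719 + 333109}{415594 + 438677}} = \frac{1}{\left(2 \cdot 7 \frac{1}{-22 + 15 \cdot 7} + 67\right)^{2} + \frac{108719 + 333109}{415594 + 438677}} = \frac{1}{\left(2 \cdot 7 \frac{1}{-22 + 105} + 67\right)^{2} + \frac{441828}{854271}} = \frac{1}{\left(2 \cdot 7 \cdot \frac{1}{83} + 67\right)^{2} + 441828 \cdot \frac{1}{854271}} = \frac{1}{\left(2 \cdot 7 \cdot \frac{1}{83} + 67\right)^{2} + \frac{49092}{94919}} = \frac{1}{\left(\frac{14}{83} + 67\right)^{2} + \frac{49092}{94919}} = \frac{1}{\left(\frac{5575}{83}\right)^{2} + \frac{49092}{94919}} = \frac{1}{\frac{31080625}{6889} + \frac{49092}{94919}} = \frac{1}{\frac{2950480039163}{653896991}} = \frac{653896991}{2950480039163}$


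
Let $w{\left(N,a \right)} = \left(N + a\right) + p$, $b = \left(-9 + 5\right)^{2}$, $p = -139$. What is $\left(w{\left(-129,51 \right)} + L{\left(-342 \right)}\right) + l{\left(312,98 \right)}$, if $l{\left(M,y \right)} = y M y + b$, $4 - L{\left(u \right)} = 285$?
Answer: $2995966$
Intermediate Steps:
$b = 16$ ($b = \left(-4\right)^{2} = 16$)
$w{\left(N,a \right)} = -139 + N + a$ ($w{\left(N,a \right)} = \left(N + a\right) - 139 = -139 + N + a$)
$L{\left(u \right)} = -281$ ($L{\left(u \right)} = 4 - 285 = -281$)
$l{\left(M,y \right)} = 16 + M y^{2}$ ($l{\left(M,y \right)} = y M y + 16 = M y y + 16 = M y^{2} + 16 = 16 + M y^{2}$)
$\left(w{\left(-129,51 \right)} + L{\left(-342 \right)}\right) + l{\left(312,98 \right)} = \left(\left(-139 - 129 + 51\right) - 281\right) + \left(16 + 312 \cdot 98^{2}\right) = \left(-217 - 281\right) + \left(16 + 312 \cdot 9604\right) = -498 + \left(16 + 2996448\right) = -498 + 2996464 = 2995966$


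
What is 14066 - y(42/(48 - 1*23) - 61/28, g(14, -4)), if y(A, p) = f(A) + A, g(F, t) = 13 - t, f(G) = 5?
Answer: 9843049/700 ≈ 14062.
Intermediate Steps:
y(A, p) = 5 + A
14066 - y(42/(48 - 1*23) - 61/28, g(14, -4)) = 14066 - (5 + (42/(48 - 1*23) - 61/28)) = 14066 - (5 + (42/(48 - 23) - 61*1/28)) = 14066 - (5 + (42/25 - 61/28)) = 14066 - (5 - 349/700) = 14066 - 1*3151/700 = 14066 - 3151/700 = 9843049/700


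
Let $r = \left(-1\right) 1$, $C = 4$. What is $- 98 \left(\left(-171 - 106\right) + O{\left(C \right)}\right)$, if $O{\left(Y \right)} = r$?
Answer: $27244$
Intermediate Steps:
$r = -1$
$O{\left(Y \right)} = -1$
$- 98 \left(\left(-171 - 106\right) + O{\left(C \right)}\right) = - 98 \left(\left(-171 - 106\right) - 1\right) = - 98 \left(-277 - 1\right) = \left(-98\right) \left(-278\right) = 27244$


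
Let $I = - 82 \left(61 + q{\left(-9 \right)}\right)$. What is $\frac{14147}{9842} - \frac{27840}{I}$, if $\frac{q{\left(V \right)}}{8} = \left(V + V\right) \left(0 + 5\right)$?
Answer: $\frac{35033879}{37988714} \approx 0.92222$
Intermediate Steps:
$q{\left(V \right)} = 80 V$ ($q{\left(V \right)} = 8 \left(V + V\right) \left(0 + 5\right) = 8 \cdot 2 V 5 = 8 \cdot 10 V = 80 V$)
$I = 54038$ ($I = - 82 \left(61 + 80 \left(-9\right)\right) = - 82 \left(61 - 720\right) = \left(-82\right) \left(-659\right) = 54038$)
$\frac{14147}{9842} - \frac{27840}{I} = \frac{14147}{9842} - \frac{27840}{54038} = 14147 \cdot \frac{1}{9842} - \frac{13920}{27019} = \frac{2021}{1406} - \frac{13920}{27019} = \frac{35033879}{37988714}$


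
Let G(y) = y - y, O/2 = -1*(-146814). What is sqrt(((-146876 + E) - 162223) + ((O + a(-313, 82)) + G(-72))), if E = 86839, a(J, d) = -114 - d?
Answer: 6*sqrt(1977) ≈ 266.78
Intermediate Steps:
O = 293628 (O = 2*(-1*(-146814)) = 2*146814 = 293628)
G(y) = 0
sqrt(((-146876 + E) - 162223) + ((O + a(-313, 82)) + G(-72))) = sqrt(((-146876 + 86839) - 162223) + ((293628 + (-114 - 1*82)) + 0)) = sqrt((-60037 - 162223) + ((293628 + (-114 - 82)) + 0)) = sqrt(-222260 + ((293628 - 196) + 0)) = sqrt(-222260 + (293432 + 0)) = sqrt(-222260 + 293432) = sqrt(71172) = 6*sqrt(1977)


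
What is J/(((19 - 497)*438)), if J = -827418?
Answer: 577/146 ≈ 3.9521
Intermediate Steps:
J/(((19 - 497)*438)) = -827418*1/(438*(19 - 497)) = -827418/((-478*438)) = -827418/(-209364) = -827418*(-1/209364) = 577/146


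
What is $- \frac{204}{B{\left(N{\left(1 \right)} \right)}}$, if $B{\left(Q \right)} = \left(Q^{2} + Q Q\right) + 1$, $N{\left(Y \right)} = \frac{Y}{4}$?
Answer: $- \frac{544}{3} \approx -181.33$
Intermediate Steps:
$N{\left(Y \right)} = \frac{Y}{4}$ ($N{\left(Y \right)} = Y \frac{1}{4} = \frac{Y}{4}$)
$B{\left(Q \right)} = 1 + 2 Q^{2}$ ($B{\left(Q \right)} = \left(Q^{2} + Q^{2}\right) + 1 = 2 Q^{2} + 1 = 1 + 2 Q^{2}$)
$- \frac{204}{B{\left(N{\left(1 \right)} \right)}} = - \frac{204}{1 + 2 \left(\frac{1}{4} \cdot 1\right)^{2}} = - \frac{204}{1 + \frac{2}{16}} = - \frac{204}{1 + 2 \cdot \frac{1}{16}} = - \frac{204}{1 + \frac{1}{8}} = - \frac{204}{\frac{9}{8}} = \left(-204\right) \frac{8}{9} = - \frac{544}{3}$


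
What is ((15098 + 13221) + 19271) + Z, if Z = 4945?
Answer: 52535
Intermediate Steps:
((15098 + 13221) + 19271) + Z = ((15098 + 13221) + 19271) + 4945 = (28319 + 19271) + 4945 = 47590 + 4945 = 52535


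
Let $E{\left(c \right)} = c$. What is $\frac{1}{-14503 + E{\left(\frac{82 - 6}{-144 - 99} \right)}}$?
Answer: $- \frac{243}{3524305} \approx -6.895 \cdot 10^{-5}$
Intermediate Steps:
$\frac{1}{-14503 + E{\left(\frac{82 - 6}{-144 - 99} \right)}} = \frac{1}{-14503 + \frac{82 - 6}{-144 - 99}} = \frac{1}{-14503 + \frac{76}{-243}} = \frac{1}{-14503 + 76 \left(- \frac{1}{243}\right)} = \frac{1}{-14503 - \frac{76}{243}} = \frac{1}{- \frac{3524305}{243}} = - \frac{243}{3524305}$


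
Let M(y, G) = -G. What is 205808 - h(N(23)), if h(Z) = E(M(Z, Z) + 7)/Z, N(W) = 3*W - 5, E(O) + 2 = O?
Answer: 13171771/64 ≈ 2.0581e+5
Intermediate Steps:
E(O) = -2 + O
N(W) = -5 + 3*W
h(Z) = (5 - Z)/Z (h(Z) = (-2 + (-Z + 7))/Z = (-2 + (7 - Z))/Z = (5 - Z)/Z)
205808 - h(N(23)) = 205808 - (5 - (-5 + 3*23))/(-5 + 3*23) = 205808 - (5 - (-5 + 69))/(-5 + 69) = 205808 - (5 - 1*64)/64 = 205808 - (5 - 64)/64 = 205808 - (-59)/64 = 205808 - 1*(-59/64) = 205808 + 59/64 = 13171771/64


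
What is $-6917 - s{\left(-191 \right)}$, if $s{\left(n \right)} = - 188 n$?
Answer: $-42825$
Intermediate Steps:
$-6917 - s{\left(-191 \right)} = -6917 - \left(-188\right) \left(-191\right) = -6917 - 35908 = -42825$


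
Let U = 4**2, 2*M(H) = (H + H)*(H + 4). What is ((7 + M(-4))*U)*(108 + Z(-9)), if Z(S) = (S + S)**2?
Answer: 48384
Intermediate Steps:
M(H) = H*(4 + H) (M(H) = ((H + H)*(H + 4))/2 = ((2*H)*(4 + H))/2 = (2*H*(4 + H))/2 = H*(4 + H))
Z(S) = 4*S**2 (Z(S) = (2*S)**2 = 4*S**2)
U = 16
((7 + M(-4))*U)*(108 + Z(-9)) = ((7 - 4*(4 - 4))*16)*(108 + 4*(-9)**2) = ((7 - 4*0)*16)*(108 + 4*81) = ((7 + 0)*16)*(108 + 324) = (7*16)*432 = 112*432 = 48384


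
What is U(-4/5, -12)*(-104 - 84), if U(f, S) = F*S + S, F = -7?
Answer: -13536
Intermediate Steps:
U(f, S) = -6*S (U(f, S) = -7*S + S = -6*S)
U(-4/5, -12)*(-104 - 84) = (-6*(-12))*(-104 - 84) = 72*(-188) = -13536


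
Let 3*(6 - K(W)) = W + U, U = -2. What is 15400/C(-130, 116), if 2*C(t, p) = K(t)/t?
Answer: -80080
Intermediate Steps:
K(W) = 20/3 - W/3 (K(W) = 6 - (W - 2)/3 = 6 - (-2 + W)/3 = 6 + (⅔ - W/3) = 20/3 - W/3)
C(t, p) = (20/3 - t/3)/(2*t) (C(t, p) = ((20/3 - t/3)/t)/2 = (20/3 - t/3)/(2*t))
15400/C(-130, 116) = 15400/(((⅙)*(20 - 1*(-130))/(-130))) = 15400/(((⅙)*(-1/130)*(20 + 130))) = 15400/(((⅙)*(-1/130)*150)) = 15400/(-5/26) = 15400*(-26/5) = -80080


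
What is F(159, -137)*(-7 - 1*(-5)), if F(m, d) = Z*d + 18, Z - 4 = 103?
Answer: 29282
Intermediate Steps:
Z = 107 (Z = 4 + 103 = 107)
F(m, d) = 18 + 107*d (F(m, d) = 107*d + 18 = 18 + 107*d)
F(159, -137)*(-7 - 1*(-5)) = (18 + 107*(-137))*(-7 - 1*(-5)) = (18 - 14659)*(-7 + 5) = -14641*(-2) = 29282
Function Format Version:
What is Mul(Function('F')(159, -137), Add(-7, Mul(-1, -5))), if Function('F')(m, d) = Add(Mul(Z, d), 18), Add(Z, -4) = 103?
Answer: 29282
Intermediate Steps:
Z = 107 (Z = Add(4, 103) = 107)
Function('F')(m, d) = Add(18, Mul(107, d)) (Function('F')(m, d) = Add(Mul(107, d), 18) = Add(18, Mul(107, d)))
Mul(Function('F')(159, -137), Add(-7, Mul(-1, -5))) = Mul(Add(18, Mul(107, -137)), Add(-7, Mul(-1, -5))) = Mul(Add(18, -14659), Add(-7, 5)) = Mul(-14641, -2) = 29282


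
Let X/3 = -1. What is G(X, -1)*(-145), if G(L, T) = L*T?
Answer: -435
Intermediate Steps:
X = -3 (X = 3*(-1) = -3)
G(X, -1)*(-145) = -3*(-1)*(-145) = 3*(-145) = -435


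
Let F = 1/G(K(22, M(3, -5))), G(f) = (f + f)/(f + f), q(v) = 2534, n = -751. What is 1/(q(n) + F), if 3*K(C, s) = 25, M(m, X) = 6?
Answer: 1/2535 ≈ 0.00039448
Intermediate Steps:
K(C, s) = 25/3 (K(C, s) = (⅓)*25 = 25/3)
G(f) = 1 (G(f) = (2*f)/((2*f)) = (2*f)*(1/(2*f)) = 1)
F = 1 (F = 1/1 = 1)
1/(q(n) + F) = 1/(2534 + 1) = 1/2535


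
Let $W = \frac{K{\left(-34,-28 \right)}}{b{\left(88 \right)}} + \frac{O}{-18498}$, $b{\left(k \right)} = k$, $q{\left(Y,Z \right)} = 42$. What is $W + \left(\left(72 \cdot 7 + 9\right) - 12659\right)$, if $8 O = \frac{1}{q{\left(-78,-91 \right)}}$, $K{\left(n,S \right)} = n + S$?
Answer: $- \frac{830453281571}{68368608} \approx -12147.0$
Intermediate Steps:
$K{\left(n,S \right)} = S + n$
$O = \frac{1}{336}$ ($O = \frac{1}{8 \cdot 42} = \frac{1}{8} \cdot \frac{1}{42} = \frac{1}{336} \approx 0.0029762$)
$W = - \frac{48168803}{68368608}$ ($W = \frac{-28 - 34}{88} + \frac{1}{336 \left(-18498\right)} = \left(-62\right) \frac{1}{88} + \frac{1}{336} \left(- \frac{1}{18498}\right) = - \frac{31}{44} - \frac{1}{6215328} = - \frac{48168803}{68368608} \approx -0.70455$)
$W + \left(\left(72 \cdot 7 + 9\right) - 12659\right) = - \frac{48168803}{68368608} + \left(\left(72 \cdot 7 + 9\right) - 12659\right) = - \frac{48168803}{68368608} + \left(\left(504 + 9\right) - 12659\right) = - \frac{48168803}{68368608} + \left(513 - 12659\right) = - \frac{48168803}{68368608} - 12146 = - \frac{830453281571}{68368608}$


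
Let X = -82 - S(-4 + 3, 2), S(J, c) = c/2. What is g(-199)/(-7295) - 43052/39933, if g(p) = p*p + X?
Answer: -1892136634/291311235 ≈ -6.4952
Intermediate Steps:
S(J, c) = c/2 (S(J, c) = c*(½) = c/2)
X = -83 (X = -82 - 2/2 = -82 - 1*1 = -82 - 1 = -83)
g(p) = -83 + p² (g(p) = p*p - 83 = p² - 83 = -83 + p²)
g(-199)/(-7295) - 43052/39933 = (-83 + (-199)²)/(-7295) - 43052/39933 = (-83 + 39601)*(-1/7295) - 43052*1/39933 = 39518*(-1/7295) - 43052/39933 = -39518/7295 - 43052/39933 = -1892136634/291311235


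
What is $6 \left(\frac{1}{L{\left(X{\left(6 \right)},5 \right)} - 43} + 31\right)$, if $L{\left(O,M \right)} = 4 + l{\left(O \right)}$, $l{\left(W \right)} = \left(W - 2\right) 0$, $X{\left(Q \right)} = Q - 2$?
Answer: $\frac{2416}{13} \approx 185.85$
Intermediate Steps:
$X{\left(Q \right)} = -2 + Q$
$l{\left(W \right)} = 0$ ($l{\left(W \right)} = \left(-2 + W\right) 0 = 0$)
$L{\left(O,M \right)} = 4$ ($L{\left(O,M \right)} = 4 + 0 = 4$)
$6 \left(\frac{1}{L{\left(X{\left(6 \right)},5 \right)} - 43} + 31\right) = 6 \left(\frac{1}{4 - 43} + 31\right) = 6 \left(\frac{1}{-39} + 31\right) = 6 \left(- \frac{1}{39} + 31\right) = 6 \cdot \frac{1208}{39} = \frac{2416}{13}$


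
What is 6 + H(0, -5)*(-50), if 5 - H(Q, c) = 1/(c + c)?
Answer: -249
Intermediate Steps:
H(Q, c) = 5 - 1/(2*c) (H(Q, c) = 5 - 1/(c + c) = 5 - 1/(2*c))
6 + H(0, -5)*(-50) = 6 + (5 - ½/(-5))*(-50) = 6 + (5 - ½*(-⅕))*(-50) = 6 + (5 + ⅒)*(-50) = 6 + (51/10)*(-50) = 6 - 255 = -249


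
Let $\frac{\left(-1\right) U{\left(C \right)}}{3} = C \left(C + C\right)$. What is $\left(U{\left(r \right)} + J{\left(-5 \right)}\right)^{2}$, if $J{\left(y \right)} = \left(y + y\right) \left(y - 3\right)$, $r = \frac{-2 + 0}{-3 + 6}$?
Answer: $\frac{53824}{9} \approx 5980.4$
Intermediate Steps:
$r = - \frac{2}{3} \approx -0.66667$
$J{\left(y \right)} = 2 y \left(-3 + y\right)$
$U{\left(C \right)} = - 6 C^{2}$ ($U{\left(C \right)} = - 3 C \left(C + C\right) = - 3 C 2 C = - 3 \cdot 2 C^{2} = - 6 C^{2}$)
$\left(U{\left(r \right)} + J{\left(-5 \right)}\right)^{2} = \left(- 6 \left(- \frac{2}{3}\right)^{2} + 2 \left(-5\right) \left(-3 - 5\right)\right)^{2} = \left(\left(-6\right) \frac{4}{9} + 2 \left(-5\right) \left(-8\right)\right)^{2} = \left(- \frac{8}{3} + 80\right)^{2} = \left(\frac{232}{3}\right)^{2} = \frac{53824}{9}$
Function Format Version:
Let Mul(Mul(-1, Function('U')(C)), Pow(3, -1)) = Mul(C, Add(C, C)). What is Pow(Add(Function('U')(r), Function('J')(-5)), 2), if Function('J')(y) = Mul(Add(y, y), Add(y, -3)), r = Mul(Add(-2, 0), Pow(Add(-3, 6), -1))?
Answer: Rational(53824, 9) ≈ 5980.4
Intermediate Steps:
r = Rational(-2, 3) (r = Mul(-2, Pow(3, -1)) = Mul(-2, Rational(1, 3)) = Rational(-2, 3) ≈ -0.66667)
Function('J')(y) = Mul(2, y, Add(-3, y)) (Function('J')(y) = Mul(Mul(2, y), Add(-3, y)) = Mul(2, y, Add(-3, y)))
Function('U')(C) = Mul(-6, Pow(C, 2)) (Function('U')(C) = Mul(-3, Mul(C, Add(C, C))) = Mul(-3, Mul(C, Mul(2, C))) = Mul(-3, Mul(2, Pow(C, 2))) = Mul(-6, Pow(C, 2)))
Pow(Add(Function('U')(r), Function('J')(-5)), 2) = Pow(Add(Mul(-6, Pow(Rational(-2, 3), 2)), Mul(2, -5, Add(-3, -5))), 2) = Pow(Add(Mul(-6, Rational(4, 9)), Mul(2, -5, -8)), 2) = Pow(Add(Rational(-8, 3), 80), 2) = Pow(Rational(232, 3), 2) = Rational(53824, 9)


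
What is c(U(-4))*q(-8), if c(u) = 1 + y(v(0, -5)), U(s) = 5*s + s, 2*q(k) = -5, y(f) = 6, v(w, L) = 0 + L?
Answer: -35/2 ≈ -17.500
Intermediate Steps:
v(w, L) = L
q(k) = -5/2 (q(k) = (½)*(-5) = -5/2)
U(s) = 6*s
c(u) = 7 (c(u) = 1 + 6 = 7)
c(U(-4))*q(-8) = 7*(-5/2) = -35/2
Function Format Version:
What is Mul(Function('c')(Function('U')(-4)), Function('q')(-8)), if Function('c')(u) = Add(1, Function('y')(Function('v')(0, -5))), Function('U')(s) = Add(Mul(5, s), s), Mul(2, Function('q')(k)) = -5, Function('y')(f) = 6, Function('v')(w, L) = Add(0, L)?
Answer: Rational(-35, 2) ≈ -17.500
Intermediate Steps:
Function('v')(w, L) = L
Function('q')(k) = Rational(-5, 2) (Function('q')(k) = Mul(Rational(1, 2), -5) = Rational(-5, 2))
Function('U')(s) = Mul(6, s)
Function('c')(u) = 7 (Function('c')(u) = Add(1, 6) = 7)
Mul(Function('c')(Function('U')(-4)), Function('q')(-8)) = Mul(7, Rational(-5, 2)) = Rational(-35, 2)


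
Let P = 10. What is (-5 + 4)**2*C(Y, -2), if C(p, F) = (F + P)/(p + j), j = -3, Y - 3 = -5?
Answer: -8/5 ≈ -1.6000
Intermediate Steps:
Y = -2 (Y = 3 - 5 = -2)
C(p, F) = (10 + F)/(-3 + p) (C(p, F) = (F + 10)/(p - 3) = (10 + F)/(-3 + p))
(-5 + 4)**2*C(Y, -2) = (-5 + 4)**2*((10 - 2)/(-3 - 2)) = (-1)**2*(8/(-5)) = 1*(-1/5*8) = 1*(-8/5) = -8/5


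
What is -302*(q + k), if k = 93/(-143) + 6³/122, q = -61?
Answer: 157744264/8723 ≈ 18084.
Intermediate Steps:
k = 9771/8723 (k = 93*(-1/143) + 216*(1/122) = -93/143 + 108/61 = 9771/8723 ≈ 1.1201)
-302*(q + k) = -302*(-61 + 9771/8723) = -302*(-522332/8723) = 157744264/8723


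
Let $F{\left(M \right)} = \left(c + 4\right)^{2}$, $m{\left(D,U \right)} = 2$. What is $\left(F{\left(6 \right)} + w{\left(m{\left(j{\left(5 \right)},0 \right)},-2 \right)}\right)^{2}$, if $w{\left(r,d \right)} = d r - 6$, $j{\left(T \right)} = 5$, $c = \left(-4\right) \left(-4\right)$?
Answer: $152100$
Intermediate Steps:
$c = 16$
$F{\left(M \right)} = 400$ ($F{\left(M \right)} = \left(16 + 4\right)^{2} = 20^{2} = 400$)
$w{\left(r,d \right)} = -6 + d r$
$\left(F{\left(6 \right)} + w{\left(m{\left(j{\left(5 \right)},0 \right)},-2 \right)}\right)^{2} = \left(400 - 10\right)^{2} = 390^{2} = 152100$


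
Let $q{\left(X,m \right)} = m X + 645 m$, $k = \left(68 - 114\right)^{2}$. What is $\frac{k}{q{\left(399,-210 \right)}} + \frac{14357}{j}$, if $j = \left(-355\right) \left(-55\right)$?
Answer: $\frac{155315689}{214033050} \approx 0.72566$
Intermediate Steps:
$k = 2116$ ($k = \left(-46\right)^{2} = 2116$)
$j = 19525$
$q{\left(X,m \right)} = 645 m + X m$ ($q{\left(X,m \right)} = X m + 645 m = 645 m + X m$)
$\frac{k}{q{\left(399,-210 \right)}} + \frac{14357}{j} = \frac{2116}{\left(-210\right) \left(645 + 399\right)} + \frac{14357}{19525} = \frac{2116}{\left(-210\right) 1044} + 14357 \cdot \frac{1}{19525} = \frac{2116}{-219240} + \frac{14357}{19525} = 2116 \left(- \frac{1}{219240}\right) + \frac{14357}{19525} = - \frac{529}{54810} + \frac{14357}{19525} = \frac{155315689}{214033050}$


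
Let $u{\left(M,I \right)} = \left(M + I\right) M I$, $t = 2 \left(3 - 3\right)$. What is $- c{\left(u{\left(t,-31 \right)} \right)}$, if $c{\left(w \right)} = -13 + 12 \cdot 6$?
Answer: $-59$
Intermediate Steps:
$t = 0$ ($t = 2 \cdot 0 = 0$)
$u{\left(M,I \right)} = I M \left(I + M\right)$ ($u{\left(M,I \right)} = \left(I + M\right) M I = M \left(I + M\right) I = I M \left(I + M\right)$)
$c{\left(w \right)} = 59$ ($c{\left(w \right)} = -13 + 72 = 59$)
$- c{\left(u{\left(t,-31 \right)} \right)} = \left(-1\right) 59 = -59$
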